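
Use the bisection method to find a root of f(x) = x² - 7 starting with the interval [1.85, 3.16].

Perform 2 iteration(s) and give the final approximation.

f(x) = x² - 7
Initial interval: [1.85, 3.16]

Iteration 1:
  c_1 = (1.850000 + 3.160000)/2 = 2.505000
  f(c_1) = f(2.505000) = -0.724975
  f(a) × f(c) ≥ 0, new interval: [2.505000, 3.160000]
Iteration 2:
  c_2 = (2.505000 + 3.160000)/2 = 2.832500
  f(c_2) = f(2.832500) = 1.023056
  f(a) × f(c) < 0, new interval: [2.505000, 2.832500]

After 2 iteration(s), the approximation is c_2 = 2.832500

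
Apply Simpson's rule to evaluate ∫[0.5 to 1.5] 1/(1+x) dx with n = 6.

f(x) = 1/(1+x)
a = 0.5, b = 1.5, n = 6
h = (b - a)/n = 0.166667

Simpson's rule: (h/3)[f(x₀) + 4f(x₁) + 2f(x₂) + ... + f(xₙ)]

x_0 = 0.5000, f(x_0) = 0.666667, coefficient = 1
x_1 = 0.6667, f(x_1) = 0.600000, coefficient = 4
x_2 = 0.8333, f(x_2) = 0.545455, coefficient = 2
x_3 = 1.0000, f(x_3) = 0.500000, coefficient = 4
x_4 = 1.1667, f(x_4) = 0.461538, coefficient = 2
x_5 = 1.3333, f(x_5) = 0.428571, coefficient = 4
x_6 = 1.5000, f(x_6) = 0.400000, coefficient = 1

I ≈ (0.166667/3) × 9.194938 = 0.510830
Exact value: 0.510826
Error: 0.000004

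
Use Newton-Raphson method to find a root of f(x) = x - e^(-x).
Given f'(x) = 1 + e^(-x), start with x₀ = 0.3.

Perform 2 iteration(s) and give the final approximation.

f(x) = x - e^(-x)
f'(x) = 1 + e^(-x)
x₀ = 0.3

Newton-Raphson formula: x_{n+1} = x_n - f(x_n)/f'(x_n)

Iteration 1:
  f(0.300000) = -0.440818
  f'(0.300000) = 1.740818
  x_1 = 0.300000 - (-0.440818)/1.740818 = 0.553225
Iteration 2:
  f(0.553225) = -0.021868
  f'(0.553225) = 1.575092
  x_2 = 0.553225 - (-0.021868)/1.575092 = 0.567108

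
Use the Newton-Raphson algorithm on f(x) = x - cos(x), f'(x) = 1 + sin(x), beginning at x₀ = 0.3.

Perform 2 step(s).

f(x) = x - cos(x)
f'(x) = 1 + sin(x)
x₀ = 0.3

Newton-Raphson formula: x_{n+1} = x_n - f(x_n)/f'(x_n)

Iteration 1:
  f(0.300000) = -0.655336
  f'(0.300000) = 1.295520
  x_1 = 0.300000 - (-0.655336)/1.295520 = 0.805848
Iteration 2:
  f(0.805848) = 0.113349
  f'(0.805848) = 1.721418
  x_2 = 0.805848 - 0.113349/1.721418 = 0.740002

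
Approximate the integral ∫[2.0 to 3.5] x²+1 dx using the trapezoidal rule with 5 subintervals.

f(x) = x²+1
a = 2.0, b = 3.5, n = 5
h = (b - a)/n = 0.300000

Trapezoidal rule: (h/2)[f(x₀) + 2f(x₁) + 2f(x₂) + ... + f(xₙ)]

x_0 = 2.0000, f(x_0) = 5.000000, coefficient = 1
x_1 = 2.3000, f(x_1) = 6.290000, coefficient = 2
x_2 = 2.6000, f(x_2) = 7.760000, coefficient = 2
x_3 = 2.9000, f(x_3) = 9.410000, coefficient = 2
x_4 = 3.2000, f(x_4) = 11.240000, coefficient = 2
x_5 = 3.5000, f(x_5) = 13.250000, coefficient = 1

I ≈ (0.300000/2) × 87.650000 = 13.147500
Exact value: 13.125000
Error: 0.022500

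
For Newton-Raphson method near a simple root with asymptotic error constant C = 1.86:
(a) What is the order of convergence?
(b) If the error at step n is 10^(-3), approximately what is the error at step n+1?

(a) Newton-Raphson has quadratic (order 2) convergence near simple roots.
    This means |e_{n+1}| ≈ C|e_n|².

(b) With |e_n| = 10^(-3) and C = 1.86:
    |e_{n+1}| ≈ 1.86 × (10^(-3))² = 1.86 × 10^(-6)

(a) 2 (quadratic); (b) |e_{n+1}| ≈ 1.860e-06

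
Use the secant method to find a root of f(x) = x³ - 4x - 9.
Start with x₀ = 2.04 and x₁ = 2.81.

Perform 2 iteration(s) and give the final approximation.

f(x) = x³ - 4x - 9
x₀ = 2.04, x₁ = 2.81

Secant formula: x_{n+1} = x_n - f(x_n)(x_n - x_{n-1})/(f(x_n) - f(x_{n-1}))

Iteration 1:
  f(2.040000) = -8.670336
  f(2.810000) = 1.948041
  x_2 = 2.810000 - 1.948041×(2.810000 - 2.040000)/(1.948041 - (-8.670336))
       = 2.668736
Iteration 2:
  f(2.810000) = 1.948041
  f(2.668736) = -0.667796
  x_3 = 2.668736 - (-0.667796)×(2.668736 - 2.810000)/(-0.667796 - 1.948041)
       = 2.704799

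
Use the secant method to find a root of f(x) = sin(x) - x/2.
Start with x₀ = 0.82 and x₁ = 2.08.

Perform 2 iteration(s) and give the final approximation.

f(x) = sin(x) - x/2
x₀ = 0.82, x₁ = 2.08

Secant formula: x_{n+1} = x_n - f(x_n)(x_n - x_{n-1})/(f(x_n) - f(x_{n-1}))

Iteration 1:
  f(0.820000) = 0.321146
  f(2.080000) = -0.166867
  x_2 = 2.080000 - (-0.166867)×(2.080000 - 0.820000)/(-0.166867 - 0.321146)
       = 1.649166
Iteration 2:
  f(2.080000) = -0.166867
  f(1.649166) = 0.172348
  x_3 = 1.649166 - 0.172348×(1.649166 - 2.080000)/(0.172348 - (-0.166867))
       = 1.868063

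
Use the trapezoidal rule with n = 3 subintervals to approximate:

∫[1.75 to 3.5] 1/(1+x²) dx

f(x) = 1/(1+x²)
a = 1.75, b = 3.5, n = 3
h = (b - a)/n = 0.583333

Trapezoidal rule: (h/2)[f(x₀) + 2f(x₁) + 2f(x₂) + ... + f(xₙ)]

x_0 = 1.7500, f(x_0) = 0.246154, coefficient = 1
x_1 = 2.3333, f(x_1) = 0.155172, coefficient = 2
x_2 = 2.9167, f(x_2) = 0.105186, coefficient = 2
x_3 = 3.5000, f(x_3) = 0.075472, coefficient = 1

I ≈ (0.583333/2) × 0.842343 = 0.245683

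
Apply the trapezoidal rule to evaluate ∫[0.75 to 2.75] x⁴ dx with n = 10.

f(x) = x⁴
a = 0.75, b = 2.75, n = 10
h = (b - a)/n = 0.200000

Trapezoidal rule: (h/2)[f(x₀) + 2f(x₁) + 2f(x₂) + ... + f(xₙ)]

x_0 = 0.7500, f(x_0) = 0.316406, coefficient = 1
x_1 = 0.9500, f(x_1) = 0.814506, coefficient = 2
x_2 = 1.1500, f(x_2) = 1.749006, coefficient = 2
x_3 = 1.3500, f(x_3) = 3.321506, coefficient = 2
x_4 = 1.5500, f(x_4) = 5.772006, coefficient = 2
x_5 = 1.7500, f(x_5) = 9.378906, coefficient = 2
x_6 = 1.9500, f(x_6) = 14.459006, coefficient = 2
x_7 = 2.1500, f(x_7) = 21.367506, coefficient = 2
x_8 = 2.3500, f(x_8) = 30.498006, coefficient = 2
x_9 = 2.5500, f(x_9) = 42.282506, coefficient = 2
x_10 = 2.7500, f(x_10) = 57.191406, coefficient = 1

I ≈ (0.200000/2) × 316.793725 = 31.679372
Exact value: 31.407813
Error: 0.271560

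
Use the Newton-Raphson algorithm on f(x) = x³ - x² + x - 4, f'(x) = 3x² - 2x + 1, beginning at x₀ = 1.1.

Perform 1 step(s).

f(x) = x³ - x² + x - 4
f'(x) = 3x² - 2x + 1
x₀ = 1.1

Newton-Raphson formula: x_{n+1} = x_n - f(x_n)/f'(x_n)

Iteration 1:
  f(1.100000) = -2.779000
  f'(1.100000) = 2.430000
  x_1 = 1.100000 - (-2.779000)/2.430000 = 2.243621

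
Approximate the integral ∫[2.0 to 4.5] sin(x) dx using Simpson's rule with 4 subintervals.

f(x) = sin(x)
a = 2.0, b = 4.5, n = 4
h = (b - a)/n = 0.625000

Simpson's rule: (h/3)[f(x₀) + 4f(x₁) + 2f(x₂) + ... + f(xₙ)]

x_0 = 2.0000, f(x_0) = 0.909297, coefficient = 1
x_1 = 2.6250, f(x_1) = 0.493920, coefficient = 4
x_2 = 3.2500, f(x_2) = -0.108195, coefficient = 2
x_3 = 3.8750, f(x_3) = -0.669405, coefficient = 4
x_4 = 4.5000, f(x_4) = -0.977530, coefficient = 1

I ≈ (0.625000/3) × -0.986561 = -0.205534
Exact value: -0.205351
Error: 0.000183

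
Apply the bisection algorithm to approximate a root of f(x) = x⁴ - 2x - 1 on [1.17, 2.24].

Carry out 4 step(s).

f(x) = x⁴ - 2x - 1
Initial interval: [1.17, 2.24]

Iteration 1:
  c_1 = (1.170000 + 2.240000)/2 = 1.705000
  f(c_1) = f(1.705000) = 4.040794
  f(a) × f(c) < 0, new interval: [1.170000, 1.705000]
Iteration 2:
  c_2 = (1.170000 + 1.705000)/2 = 1.437500
  f(c_2) = f(1.437500) = 0.395035
  f(a) × f(c) < 0, new interval: [1.170000, 1.437500]
Iteration 3:
  c_3 = (1.170000 + 1.437500)/2 = 1.303750
  f(c_3) = f(1.303750) = -0.718302
  f(a) × f(c) ≥ 0, new interval: [1.303750, 1.437500]
Iteration 4:
  c_4 = (1.303750 + 1.437500)/2 = 1.370625
  f(c_4) = f(1.370625) = -0.212064
  f(a) × f(c) ≥ 0, new interval: [1.370625, 1.437500]

After 4 iteration(s), the approximation is c_4 = 1.370625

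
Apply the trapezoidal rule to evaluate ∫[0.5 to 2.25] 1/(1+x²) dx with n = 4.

f(x) = 1/(1+x²)
a = 0.5, b = 2.25, n = 4
h = (b - a)/n = 0.437500

Trapezoidal rule: (h/2)[f(x₀) + 2f(x₁) + 2f(x₂) + ... + f(xₙ)]

x_0 = 0.5000, f(x_0) = 0.800000, coefficient = 1
x_1 = 0.9375, f(x_1) = 0.532225, coefficient = 2
x_2 = 1.3750, f(x_2) = 0.345946, coefficient = 2
x_3 = 1.8125, f(x_3) = 0.233364, coefficient = 2
x_4 = 2.2500, f(x_4) = 0.164948, coefficient = 1

I ≈ (0.437500/2) × 3.188017 = 0.697379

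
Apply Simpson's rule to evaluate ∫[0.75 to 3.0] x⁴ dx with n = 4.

f(x) = x⁴
a = 0.75, b = 3.0, n = 4
h = (b - a)/n = 0.562500

Simpson's rule: (h/3)[f(x₀) + 4f(x₁) + 2f(x₂) + ... + f(xₙ)]

x_0 = 0.7500, f(x_0) = 0.316406, coefficient = 1
x_1 = 1.3125, f(x_1) = 2.967545, coefficient = 4
x_2 = 1.8750, f(x_2) = 12.359619, coefficient = 2
x_3 = 2.4375, f(x_3) = 35.300308, coefficient = 4
x_4 = 3.0000, f(x_4) = 81.000000, coefficient = 1

I ≈ (0.562500/3) × 259.107056 = 48.582573
Exact value: 48.552539
Error: 0.030034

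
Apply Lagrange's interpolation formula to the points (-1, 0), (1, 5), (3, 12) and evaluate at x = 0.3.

Lagrange interpolation formula:
P(x) = Σ yᵢ × Lᵢ(x)
where Lᵢ(x) = Π_{j≠i} (x - xⱼ)/(xᵢ - xⱼ)

L_0(0.3) = (0.3 - 1)/(-1 - 1) × (0.3 - 3)/(-1 - 3) = 0.236250
L_1(0.3) = (0.3 - (-1))/(1 - (-1)) × (0.3 - 3)/(1 - 3) = 0.877500
L_2(0.3) = (0.3 - (-1))/(3 - (-1)) × (0.3 - 1)/(3 - 1) = -0.113750

P(0.3) = 0×L_0(0.3) + 5×L_1(0.3) + 12×L_2(0.3)
P(0.3) = 3.022500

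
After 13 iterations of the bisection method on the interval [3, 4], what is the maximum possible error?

Bisection error bound: |error| ≤ (b-a)/2^n
|error| ≤ (4 - 3)/2^13 = 1/2^13
|error| ≤ 0.0001220703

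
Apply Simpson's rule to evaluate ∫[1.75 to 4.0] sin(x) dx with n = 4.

f(x) = sin(x)
a = 1.75, b = 4.0, n = 4
h = (b - a)/n = 0.562500

Simpson's rule: (h/3)[f(x₀) + 4f(x₁) + 2f(x₂) + ... + f(xₙ)]

x_0 = 1.7500, f(x_0) = 0.983986, coefficient = 1
x_1 = 2.3125, f(x_1) = 0.737319, coefficient = 4
x_2 = 2.8750, f(x_2) = 0.263446, coefficient = 2
x_3 = 3.4375, f(x_3) = -0.291608, coefficient = 4
x_4 = 4.0000, f(x_4) = -0.756802, coefficient = 1

I ≈ (0.562500/3) × 2.536919 = 0.475672
Exact value: 0.475398
Error: 0.000275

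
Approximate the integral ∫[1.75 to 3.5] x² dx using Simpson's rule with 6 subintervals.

f(x) = x²
a = 1.75, b = 3.5, n = 6
h = (b - a)/n = 0.291667

Simpson's rule: (h/3)[f(x₀) + 4f(x₁) + 2f(x₂) + ... + f(xₙ)]

x_0 = 1.7500, f(x_0) = 3.062500, coefficient = 1
x_1 = 2.0417, f(x_1) = 4.168403, coefficient = 4
x_2 = 2.3333, f(x_2) = 5.444444, coefficient = 2
x_3 = 2.6250, f(x_3) = 6.890625, coefficient = 4
x_4 = 2.9167, f(x_4) = 8.506944, coefficient = 2
x_5 = 3.2083, f(x_5) = 10.293403, coefficient = 4
x_6 = 3.5000, f(x_6) = 12.250000, coefficient = 1

I ≈ (0.291667/3) × 128.625000 = 12.505208
Exact value: 12.505208
Error: 0.000000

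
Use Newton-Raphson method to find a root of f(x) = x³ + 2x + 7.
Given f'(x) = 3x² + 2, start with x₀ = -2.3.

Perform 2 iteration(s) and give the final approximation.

f(x) = x³ + 2x + 7
f'(x) = 3x² + 2
x₀ = -2.3

Newton-Raphson formula: x_{n+1} = x_n - f(x_n)/f'(x_n)

Iteration 1:
  f(-2.300000) = -9.767000
  f'(-2.300000) = 17.870000
  x_1 = -2.300000 - (-9.767000)/17.870000 = -1.753442
Iteration 2:
  f(-1.753442) = -1.897939
  f'(-1.753442) = 11.223672
  x_2 = -1.753442 - (-1.897939)/11.223672 = -1.584340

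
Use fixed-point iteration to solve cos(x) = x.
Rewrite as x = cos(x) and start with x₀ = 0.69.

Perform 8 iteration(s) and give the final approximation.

Equation: cos(x) = x
Fixed-point form: x = cos(x)
x₀ = 0.69

x_1 = g(0.690000) = 0.771246
x_2 = g(0.771246) = 0.717043
x_3 = g(0.717043) = 0.753752
x_4 = g(0.753752) = 0.729126
x_5 = g(0.729126) = 0.745757
x_6 = g(0.745757) = 0.734574
x_7 = g(0.734574) = 0.742116
x_8 = g(0.742116) = 0.737040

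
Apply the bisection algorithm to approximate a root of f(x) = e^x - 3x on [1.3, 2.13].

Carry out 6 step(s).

f(x) = e^x - 3x
Initial interval: [1.3, 2.13]

Iteration 1:
  c_1 = (1.300000 + 2.130000)/2 = 1.715000
  f(c_1) = f(1.715000) = 0.411676
  f(a) × f(c) < 0, new interval: [1.300000, 1.715000]
Iteration 2:
  c_2 = (1.300000 + 1.715000)/2 = 1.507500
  f(c_2) = f(1.507500) = -0.007072
  f(a) × f(c) ≥ 0, new interval: [1.507500, 1.715000]
Iteration 3:
  c_3 = (1.507500 + 1.715000)/2 = 1.611250
  f(c_3) = f(1.611250) = 0.175319
  f(a) × f(c) < 0, new interval: [1.507500, 1.611250]
Iteration 4:
  c_4 = (1.507500 + 1.611250)/2 = 1.559375
  f(c_4) = f(1.559375) = 0.077723
  f(a) × f(c) < 0, new interval: [1.507500, 1.559375]
Iteration 5:
  c_5 = (1.507500 + 1.559375)/2 = 1.533437
  f(c_5) = f(1.533437) = 0.033767
  f(a) × f(c) < 0, new interval: [1.507500, 1.533437]
Iteration 6:
  c_6 = (1.507500 + 1.533437)/2 = 1.520469
  f(c_6) = f(1.520469) = 0.012963
  f(a) × f(c) < 0, new interval: [1.507500, 1.520469]

After 6 iteration(s), the approximation is c_6 = 1.520469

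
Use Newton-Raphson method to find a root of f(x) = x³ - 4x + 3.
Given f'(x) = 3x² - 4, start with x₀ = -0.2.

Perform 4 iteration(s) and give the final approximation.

f(x) = x³ - 4x + 3
f'(x) = 3x² - 4
x₀ = -0.2

Newton-Raphson formula: x_{n+1} = x_n - f(x_n)/f'(x_n)

Iteration 1:
  f(-0.200000) = 3.792000
  f'(-0.200000) = -3.880000
  x_1 = -0.200000 - 3.792000/(-3.880000) = 0.777320
Iteration 2:
  f(0.777320) = 0.360398
  f'(0.777320) = -2.187323
  x_2 = 0.777320 - 0.360398/(-2.187323) = 0.942086
Iteration 3:
  f(0.942086) = 0.067781
  f'(0.942086) = -1.337420
  x_3 = 0.942086 - 0.067781/(-1.337420) = 0.992767
Iteration 4:
  f(0.992767) = 0.007390
  f'(0.992767) = -1.043241
  x_4 = 0.992767 - 0.007390/(-1.043241) = 0.999850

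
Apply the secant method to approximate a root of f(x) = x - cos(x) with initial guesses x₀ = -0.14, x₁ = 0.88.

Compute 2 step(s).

f(x) = x - cos(x)
x₀ = -0.14, x₁ = 0.88

Secant formula: x_{n+1} = x_n - f(x_n)(x_n - x_{n-1})/(f(x_n) - f(x_{n-1}))

Iteration 1:
  f(-0.140000) = -1.130216
  f(0.880000) = 0.242849
  x_2 = 0.880000 - 0.242849×(0.880000 - (-0.140000))/(0.242849 - (-1.130216))
       = 0.699596
Iteration 2:
  f(0.880000) = 0.242849
  f(0.699596) = -0.065506
  x_3 = 0.699596 - (-0.065506)×(0.699596 - 0.880000)/(-0.065506 - 0.242849)
       = 0.737921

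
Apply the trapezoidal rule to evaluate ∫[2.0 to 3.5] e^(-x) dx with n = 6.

f(x) = e^(-x)
a = 2.0, b = 3.5, n = 6
h = (b - a)/n = 0.250000

Trapezoidal rule: (h/2)[f(x₀) + 2f(x₁) + 2f(x₂) + ... + f(xₙ)]

x_0 = 2.0000, f(x_0) = 0.135335, coefficient = 1
x_1 = 2.2500, f(x_1) = 0.105399, coefficient = 2
x_2 = 2.5000, f(x_2) = 0.082085, coefficient = 2
x_3 = 2.7500, f(x_3) = 0.063928, coefficient = 2
x_4 = 3.0000, f(x_4) = 0.049787, coefficient = 2
x_5 = 3.2500, f(x_5) = 0.038774, coefficient = 2
x_6 = 3.5000, f(x_6) = 0.030197, coefficient = 1

I ≈ (0.250000/2) × 0.845479 = 0.105685
Exact value: 0.105138
Error: 0.000547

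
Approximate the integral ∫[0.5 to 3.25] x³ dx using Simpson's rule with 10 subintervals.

f(x) = x³
a = 0.5, b = 3.25, n = 10
h = (b - a)/n = 0.275000

Simpson's rule: (h/3)[f(x₀) + 4f(x₁) + 2f(x₂) + ... + f(xₙ)]

x_0 = 0.5000, f(x_0) = 0.125000, coefficient = 1
x_1 = 0.7750, f(x_1) = 0.465484, coefficient = 4
x_2 = 1.0500, f(x_2) = 1.157625, coefficient = 2
x_3 = 1.3250, f(x_3) = 2.326203, coefficient = 4
x_4 = 1.6000, f(x_4) = 4.096000, coefficient = 2
x_5 = 1.8750, f(x_5) = 6.591797, coefficient = 4
x_6 = 2.1500, f(x_6) = 9.938375, coefficient = 2
x_7 = 2.4250, f(x_7) = 14.260516, coefficient = 4
x_8 = 2.7000, f(x_8) = 19.683000, coefficient = 2
x_9 = 2.9750, f(x_9) = 26.330609, coefficient = 4
x_10 = 3.2500, f(x_10) = 34.328125, coefficient = 1

I ≈ (0.275000/3) × 304.101563 = 27.875977
Exact value: 27.875977
Error: 0.000000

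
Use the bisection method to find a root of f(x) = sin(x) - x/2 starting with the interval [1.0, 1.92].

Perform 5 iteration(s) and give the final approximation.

f(x) = sin(x) - x/2
Initial interval: [1.0, 1.92]

Iteration 1:
  c_1 = (1.000000 + 1.920000)/2 = 1.460000
  f(c_1) = f(1.460000) = 0.263868
  f(a) × f(c) ≥ 0, new interval: [1.460000, 1.920000]
Iteration 2:
  c_2 = (1.460000 + 1.920000)/2 = 1.690000
  f(c_2) = f(1.690000) = 0.147904
  f(a) × f(c) ≥ 0, new interval: [1.690000, 1.920000]
Iteration 3:
  c_3 = (1.690000 + 1.920000)/2 = 1.805000
  f(c_3) = f(1.805000) = 0.070199
  f(a) × f(c) ≥ 0, new interval: [1.805000, 1.920000]
Iteration 4:
  c_4 = (1.805000 + 1.920000)/2 = 1.862500
  f(c_4) = f(1.862500) = 0.026505
  f(a) × f(c) ≥ 0, new interval: [1.862500, 1.920000]
Iteration 5:
  c_5 = (1.862500 + 1.920000)/2 = 1.891250
  f(c_5) = f(1.891250) = 0.003468
  f(a) × f(c) ≥ 0, new interval: [1.891250, 1.920000]

After 5 iteration(s), the approximation is c_5 = 1.891250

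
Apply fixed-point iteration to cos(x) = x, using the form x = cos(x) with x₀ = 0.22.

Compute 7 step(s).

Equation: cos(x) = x
Fixed-point form: x = cos(x)
x₀ = 0.22

x_1 = g(0.220000) = 0.975897
x_2 = g(0.975897) = 0.560425
x_3 = g(0.560425) = 0.847029
x_4 = g(0.847029) = 0.662212
x_5 = g(0.662212) = 0.788634
x_6 = g(0.788634) = 0.704815
x_7 = g(0.704815) = 0.761731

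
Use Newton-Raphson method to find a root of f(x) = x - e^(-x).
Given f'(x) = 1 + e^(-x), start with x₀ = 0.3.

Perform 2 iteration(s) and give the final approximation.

f(x) = x - e^(-x)
f'(x) = 1 + e^(-x)
x₀ = 0.3

Newton-Raphson formula: x_{n+1} = x_n - f(x_n)/f'(x_n)

Iteration 1:
  f(0.300000) = -0.440818
  f'(0.300000) = 1.740818
  x_1 = 0.300000 - (-0.440818)/1.740818 = 0.553225
Iteration 2:
  f(0.553225) = -0.021868
  f'(0.553225) = 1.575092
  x_2 = 0.553225 - (-0.021868)/1.575092 = 0.567108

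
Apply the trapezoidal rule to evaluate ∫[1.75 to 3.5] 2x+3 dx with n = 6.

f(x) = 2x+3
a = 1.75, b = 3.5, n = 6
h = (b - a)/n = 0.291667

Trapezoidal rule: (h/2)[f(x₀) + 2f(x₁) + 2f(x₂) + ... + f(xₙ)]

x_0 = 1.7500, f(x_0) = 6.500000, coefficient = 1
x_1 = 2.0417, f(x_1) = 7.083333, coefficient = 2
x_2 = 2.3333, f(x_2) = 7.666667, coefficient = 2
x_3 = 2.6250, f(x_3) = 8.250000, coefficient = 2
x_4 = 2.9167, f(x_4) = 8.833333, coefficient = 2
x_5 = 3.2083, f(x_5) = 9.416667, coefficient = 2
x_6 = 3.5000, f(x_6) = 10.000000, coefficient = 1

I ≈ (0.291667/2) × 99.000000 = 14.437500
Exact value: 14.437500
Error: 0.000000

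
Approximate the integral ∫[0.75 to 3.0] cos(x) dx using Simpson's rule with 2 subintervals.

f(x) = cos(x)
a = 0.75, b = 3.0, n = 2
h = (b - a)/n = 1.125000

Simpson's rule: (h/3)[f(x₀) + 4f(x₁) + 2f(x₂) + ... + f(xₙ)]

x_0 = 0.7500, f(x_0) = 0.731689, coefficient = 1
x_1 = 1.8750, f(x_1) = -0.299534, coefficient = 4
x_2 = 3.0000, f(x_2) = -0.989992, coefficient = 1

I ≈ (1.125000/3) × -1.456438 = -0.546164
Exact value: -0.540519
Error: 0.005645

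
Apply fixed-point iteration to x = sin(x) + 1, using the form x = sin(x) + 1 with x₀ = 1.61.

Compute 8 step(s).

Equation: x = sin(x) + 1
Fixed-point form: x = sin(x) + 1
x₀ = 1.61

x_1 = g(1.610000) = 1.999232
x_2 = g(1.999232) = 1.909617
x_3 = g(1.909617) = 1.943147
x_4 = g(1.943147) = 1.931475
x_5 = g(1.931475) = 1.935658
x_6 = g(1.935658) = 1.934173
x_7 = g(1.934173) = 1.934702
x_8 = g(1.934702) = 1.934514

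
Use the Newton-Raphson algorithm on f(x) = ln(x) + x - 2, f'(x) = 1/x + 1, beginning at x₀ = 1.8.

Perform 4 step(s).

f(x) = ln(x) + x - 2
f'(x) = 1/x + 1
x₀ = 1.8

Newton-Raphson formula: x_{n+1} = x_n - f(x_n)/f'(x_n)

Iteration 1:
  f(1.800000) = 0.387787
  f'(1.800000) = 1.555556
  x_1 = 1.800000 - 0.387787/1.555556 = 1.550709
Iteration 2:
  f(1.550709) = -0.010579
  f'(1.550709) = 1.644866
  x_2 = 1.550709 - (-0.010579)/1.644866 = 1.557140
Iteration 3:
  f(1.557140) = -0.000009
  f'(1.557140) = 1.642203
  x_3 = 1.557140 - (-0.000009)/1.642203 = 1.557146
Iteration 4:
  f(1.557146) = 0.000000
  f'(1.557146) = 1.642201
  x_4 = 1.557146 - 0.000000/1.642201 = 1.557146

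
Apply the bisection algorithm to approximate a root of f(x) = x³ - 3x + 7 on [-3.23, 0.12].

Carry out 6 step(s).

f(x) = x³ - 3x + 7
Initial interval: [-3.23, 0.12]

Iteration 1:
  c_1 = (-3.230000 + 0.120000)/2 = -1.555000
  f(c_1) = f(-1.555000) = 7.904971
  f(a) × f(c) < 0, new interval: [-3.230000, -1.555000]
Iteration 2:
  c_2 = (-3.230000 + (-1.555000))/2 = -2.392500
  f(c_2) = f(-2.392500) = 0.482695
  f(a) × f(c) < 0, new interval: [-3.230000, -2.392500]
Iteration 3:
  c_3 = (-3.230000 + (-2.392500))/2 = -2.811250
  f(c_3) = f(-2.811250) = -6.783915
  f(a) × f(c) ≥ 0, new interval: [-2.811250, -2.392500]
Iteration 4:
  c_4 = (-2.811250 + (-2.392500))/2 = -2.601875
  f(c_4) = f(-2.601875) = -2.808427
  f(a) × f(c) ≥ 0, new interval: [-2.601875, -2.392500]
Iteration 5:
  c_5 = (-2.601875 + (-2.392500))/2 = -2.497187
  f(c_5) = f(-2.497187) = -1.080762
  f(a) × f(c) ≥ 0, new interval: [-2.497187, -2.392500]
Iteration 6:
  c_6 = (-2.497187 + (-2.392500))/2 = -2.444844
  f(c_6) = f(-2.444844) = -0.278938
  f(a) × f(c) ≥ 0, new interval: [-2.444844, -2.392500]

After 6 iteration(s), the approximation is c_6 = -2.444844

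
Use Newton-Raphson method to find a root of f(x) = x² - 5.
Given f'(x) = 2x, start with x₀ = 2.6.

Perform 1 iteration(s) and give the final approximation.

f(x) = x² - 5
f'(x) = 2x
x₀ = 2.6

Newton-Raphson formula: x_{n+1} = x_n - f(x_n)/f'(x_n)

Iteration 1:
  f(2.600000) = 1.760000
  f'(2.600000) = 5.200000
  x_1 = 2.600000 - 1.760000/5.200000 = 2.261538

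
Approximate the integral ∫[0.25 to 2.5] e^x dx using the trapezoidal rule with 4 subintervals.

f(x) = e^x
a = 0.25, b = 2.5, n = 4
h = (b - a)/n = 0.562500

Trapezoidal rule: (h/2)[f(x₀) + 2f(x₁) + 2f(x₂) + ... + f(xₙ)]

x_0 = 0.2500, f(x_0) = 1.284025, coefficient = 1
x_1 = 0.8125, f(x_1) = 2.253535, coefficient = 2
x_2 = 1.3750, f(x_2) = 3.955077, coefficient = 2
x_3 = 1.9375, f(x_3) = 6.941376, coefficient = 2
x_4 = 2.5000, f(x_4) = 12.182494, coefficient = 1

I ≈ (0.562500/2) × 39.766494 = 11.184326
Exact value: 10.898469
Error: 0.285858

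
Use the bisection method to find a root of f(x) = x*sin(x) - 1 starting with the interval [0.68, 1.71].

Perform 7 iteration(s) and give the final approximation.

f(x) = x*sin(x) - 1
Initial interval: [0.68, 1.71]

Iteration 1:
  c_1 = (0.680000 + 1.710000)/2 = 1.195000
  f(c_1) = f(1.195000) = 0.111608
  f(a) × f(c) < 0, new interval: [0.680000, 1.195000]
Iteration 2:
  c_2 = (0.680000 + 1.195000)/2 = 0.937500
  f(c_2) = f(0.937500) = -0.244299
  f(a) × f(c) ≥ 0, new interval: [0.937500, 1.195000]
Iteration 3:
  c_3 = (0.937500 + 1.195000)/2 = 1.066250
  f(c_3) = f(1.066250) = -0.066611
  f(a) × f(c) ≥ 0, new interval: [1.066250, 1.195000]
Iteration 4:
  c_4 = (1.066250 + 1.195000)/2 = 1.130625
  f(c_4) = f(1.130625) = 0.022852
  f(a) × f(c) < 0, new interval: [1.066250, 1.130625]
Iteration 5:
  c_5 = (1.066250 + 1.130625)/2 = 1.098438
  f(c_5) = f(1.098438) = -0.021844
  f(a) × f(c) ≥ 0, new interval: [1.098438, 1.130625]
Iteration 6:
  c_6 = (1.098438 + 1.130625)/2 = 1.114531
  f(c_6) = f(1.114531) = 0.000520
  f(a) × f(c) < 0, new interval: [1.098438, 1.114531]
Iteration 7:
  c_7 = (1.098438 + 1.114531)/2 = 1.106484
  f(c_7) = f(1.106484) = -0.010659
  f(a) × f(c) ≥ 0, new interval: [1.106484, 1.114531]

After 7 iteration(s), the approximation is c_7 = 1.106484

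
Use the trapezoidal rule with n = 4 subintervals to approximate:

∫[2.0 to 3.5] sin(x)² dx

f(x) = sin(x)²
a = 2.0, b = 3.5, n = 4
h = (b - a)/n = 0.375000

Trapezoidal rule: (h/2)[f(x₀) + 2f(x₁) + 2f(x₂) + ... + f(xₙ)]

x_0 = 2.0000, f(x_0) = 0.826822, coefficient = 1
x_1 = 2.3750, f(x_1) = 0.481199, coefficient = 2
x_2 = 2.7500, f(x_2) = 0.145665, coefficient = 2
x_3 = 3.1250, f(x_3) = 0.000275, coefficient = 2
x_4 = 3.5000, f(x_4) = 0.123049, coefficient = 1

I ≈ (0.375000/2) × 2.204149 = 0.413278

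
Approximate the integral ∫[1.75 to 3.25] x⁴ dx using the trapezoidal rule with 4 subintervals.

f(x) = x⁴
a = 1.75, b = 3.25, n = 4
h = (b - a)/n = 0.375000

Trapezoidal rule: (h/2)[f(x₀) + 2f(x₁) + 2f(x₂) + ... + f(xₙ)]

x_0 = 1.7500, f(x_0) = 9.378906, coefficient = 1
x_1 = 2.1250, f(x_1) = 20.390869, coefficient = 2
x_2 = 2.5000, f(x_2) = 39.062500, coefficient = 2
x_3 = 2.8750, f(x_3) = 68.320557, coefficient = 2
x_4 = 3.2500, f(x_4) = 111.566406, coefficient = 1

I ≈ (0.375000/2) × 376.493164 = 70.592468
Exact value: 69.235547
Error: 1.356921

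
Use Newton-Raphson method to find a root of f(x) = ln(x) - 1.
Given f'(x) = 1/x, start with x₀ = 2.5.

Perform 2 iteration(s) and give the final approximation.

f(x) = ln(x) - 1
f'(x) = 1/x
x₀ = 2.5

Newton-Raphson formula: x_{n+1} = x_n - f(x_n)/f'(x_n)

Iteration 1:
  f(2.500000) = -0.083709
  f'(2.500000) = 0.400000
  x_1 = 2.500000 - (-0.083709)/0.400000 = 2.709273
Iteration 2:
  f(2.709273) = -0.003320
  f'(2.709273) = 0.369103
  x_2 = 2.709273 - (-0.003320)/0.369103 = 2.718267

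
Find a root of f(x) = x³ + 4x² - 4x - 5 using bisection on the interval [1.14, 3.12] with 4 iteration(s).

f(x) = x³ + 4x² - 4x - 5
Initial interval: [1.14, 3.12]

Iteration 1:
  c_1 = (1.140000 + 3.120000)/2 = 2.130000
  f(c_1) = f(2.130000) = 14.291197
  f(a) × f(c) < 0, new interval: [1.140000, 2.130000]
Iteration 2:
  c_2 = (1.140000 + 2.130000)/2 = 1.635000
  f(c_2) = f(1.635000) = 3.523623
  f(a) × f(c) < 0, new interval: [1.140000, 1.635000]
Iteration 3:
  c_3 = (1.140000 + 1.635000)/2 = 1.387500
  f(c_3) = f(1.387500) = -0.178221
  f(a) × f(c) ≥ 0, new interval: [1.387500, 1.635000]
Iteration 4:
  c_4 = (1.387500 + 1.635000)/2 = 1.511250
  f(c_4) = f(1.511250) = 1.542015
  f(a) × f(c) < 0, new interval: [1.387500, 1.511250]

After 4 iteration(s), the approximation is c_4 = 1.511250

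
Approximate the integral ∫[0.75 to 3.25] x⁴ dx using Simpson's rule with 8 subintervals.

f(x) = x⁴
a = 0.75, b = 3.25, n = 8
h = (b - a)/n = 0.312500

Simpson's rule: (h/3)[f(x₀) + 4f(x₁) + 2f(x₂) + ... + f(xₙ)]

x_0 = 0.7500, f(x_0) = 0.316406, coefficient = 1
x_1 = 1.0625, f(x_1) = 1.274429, coefficient = 4
x_2 = 1.3750, f(x_2) = 3.574463, coefficient = 2
x_3 = 1.6875, f(x_3) = 8.109146, coefficient = 4
x_4 = 2.0000, f(x_4) = 16.000000, coefficient = 2
x_5 = 2.3125, f(x_5) = 28.597427, coefficient = 4
x_6 = 2.6250, f(x_6) = 47.480713, coefficient = 2
x_7 = 2.9375, f(x_7) = 74.458023, coefficient = 4
x_8 = 3.2500, f(x_8) = 111.566406, coefficient = 1

I ≈ (0.312500/3) × 695.749268 = 72.473882
Exact value: 72.470703
Error: 0.003179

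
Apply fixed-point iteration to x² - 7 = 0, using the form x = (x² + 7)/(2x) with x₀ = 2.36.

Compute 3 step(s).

Equation: x² - 7 = 0
Fixed-point form: x = (x² + 7)/(2x)
x₀ = 2.36

x_1 = g(2.360000) = 2.663051
x_2 = g(2.663051) = 2.645808
x_3 = g(2.645808) = 2.645751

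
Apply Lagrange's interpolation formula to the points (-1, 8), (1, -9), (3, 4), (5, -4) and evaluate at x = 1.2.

Lagrange interpolation formula:
P(x) = Σ yᵢ × Lᵢ(x)
where Lᵢ(x) = Π_{j≠i} (x - xⱼ)/(xᵢ - xⱼ)

L_0(1.2) = (1.2 - 1)/(-1 - 1) × (1.2 - 3)/(-1 - 3) × (1.2 - 5)/(-1 - 5) = -0.028500
L_1(1.2) = (1.2 - (-1))/(1 - (-1)) × (1.2 - 3)/(1 - 3) × (1.2 - 5)/(1 - 5) = 0.940500
L_2(1.2) = (1.2 - (-1))/(3 - (-1)) × (1.2 - 1)/(3 - 1) × (1.2 - 5)/(3 - 5) = 0.104500
L_3(1.2) = (1.2 - (-1))/(5 - (-1)) × (1.2 - 1)/(5 - 1) × (1.2 - 3)/(5 - 3) = -0.016500

P(1.2) = 8×L_0(1.2) + (-9)×L_1(1.2) + 4×L_2(1.2) + (-4)×L_3(1.2)
P(1.2) = -8.208500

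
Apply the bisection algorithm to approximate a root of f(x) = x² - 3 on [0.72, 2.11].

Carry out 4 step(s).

f(x) = x² - 3
Initial interval: [0.72, 2.11]

Iteration 1:
  c_1 = (0.720000 + 2.110000)/2 = 1.415000
  f(c_1) = f(1.415000) = -0.997775
  f(a) × f(c) ≥ 0, new interval: [1.415000, 2.110000]
Iteration 2:
  c_2 = (1.415000 + 2.110000)/2 = 1.762500
  f(c_2) = f(1.762500) = 0.106406
  f(a) × f(c) < 0, new interval: [1.415000, 1.762500]
Iteration 3:
  c_3 = (1.415000 + 1.762500)/2 = 1.588750
  f(c_3) = f(1.588750) = -0.475873
  f(a) × f(c) ≥ 0, new interval: [1.588750, 1.762500]
Iteration 4:
  c_4 = (1.588750 + 1.762500)/2 = 1.675625
  f(c_4) = f(1.675625) = -0.192281
  f(a) × f(c) ≥ 0, new interval: [1.675625, 1.762500]

After 4 iteration(s), the approximation is c_4 = 1.675625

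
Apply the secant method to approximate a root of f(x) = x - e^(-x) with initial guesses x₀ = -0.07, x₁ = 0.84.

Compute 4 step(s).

f(x) = x - e^(-x)
x₀ = -0.07, x₁ = 0.84

Secant formula: x_{n+1} = x_n - f(x_n)(x_n - x_{n-1})/(f(x_n) - f(x_{n-1}))

Iteration 1:
  f(-0.070000) = -1.142508
  f(0.840000) = 0.408289
  x_2 = 0.840000 - 0.408289×(0.840000 - (-0.070000))/(0.408289 - (-1.142508))
       = 0.600418
Iteration 2:
  f(0.840000) = 0.408289
  f(0.600418) = 0.051836
  x_3 = 0.600418 - 0.051836×(0.600418 - 0.840000)/(0.051836 - 0.408289)
       = 0.565578
Iteration 3:
  f(0.600418) = 0.051836
  f(0.565578) = -0.002454
  x_4 = 0.565578 - (-0.002454)×(0.565578 - 0.600418)/(-0.002454 - 0.051836)
       = 0.567153
Iteration 4:
  f(0.565578) = -0.002454
  f(0.567153) = 0.000015
  x_5 = 0.567153 - 0.000015×(0.567153 - 0.565578)/(0.000015 - (-0.002454))
       = 0.567143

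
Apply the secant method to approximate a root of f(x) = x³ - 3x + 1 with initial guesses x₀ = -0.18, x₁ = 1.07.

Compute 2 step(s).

f(x) = x³ - 3x + 1
x₀ = -0.18, x₁ = 1.07

Secant formula: x_{n+1} = x_n - f(x_n)(x_n - x_{n-1})/(f(x_n) - f(x_{n-1}))

Iteration 1:
  f(-0.180000) = 1.534168
  f(1.070000) = -0.984957
  x_2 = 1.070000 - (-0.984957)×(1.070000 - (-0.180000))/(-0.984957 - 1.534168)
       = 0.581260
Iteration 2:
  f(1.070000) = -0.984957
  f(0.581260) = -0.547394
  x_3 = 0.581260 - (-0.547394)×(0.581260 - 1.070000)/(-0.547394 - (-0.984957))
       = -0.030157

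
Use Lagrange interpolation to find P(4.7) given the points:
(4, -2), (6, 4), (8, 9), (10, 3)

Lagrange interpolation formula:
P(x) = Σ yᵢ × Lᵢ(x)
where Lᵢ(x) = Π_{j≠i} (x - xⱼ)/(xᵢ - xⱼ)

L_0(4.7) = (4.7 - 6)/(4 - 6) × (4.7 - 8)/(4 - 8) × (4.7 - 10)/(4 - 10) = 0.473687
L_1(4.7) = (4.7 - 4)/(6 - 4) × (4.7 - 8)/(6 - 8) × (4.7 - 10)/(6 - 10) = 0.765188
L_2(4.7) = (4.7 - 4)/(8 - 4) × (4.7 - 6)/(8 - 6) × (4.7 - 10)/(8 - 10) = -0.301438
L_3(4.7) = (4.7 - 4)/(10 - 4) × (4.7 - 6)/(10 - 6) × (4.7 - 8)/(10 - 8) = 0.062562

P(4.7) = (-2)×L_0(4.7) + 4×L_1(4.7) + 9×L_2(4.7) + 3×L_3(4.7)
P(4.7) = -0.411875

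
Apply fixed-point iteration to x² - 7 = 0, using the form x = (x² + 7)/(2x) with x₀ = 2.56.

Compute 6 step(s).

Equation: x² - 7 = 0
Fixed-point form: x = (x² + 7)/(2x)
x₀ = 2.56

x_1 = g(2.560000) = 2.647187
x_2 = g(2.647187) = 2.645752
x_3 = g(2.645752) = 2.645751
x_4 = g(2.645751) = 2.645751
x_5 = g(2.645751) = 2.645751
x_6 = g(2.645751) = 2.645751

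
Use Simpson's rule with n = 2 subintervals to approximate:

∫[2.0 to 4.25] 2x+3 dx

f(x) = 2x+3
a = 2.0, b = 4.25, n = 2
h = (b - a)/n = 1.125000

Simpson's rule: (h/3)[f(x₀) + 4f(x₁) + 2f(x₂) + ... + f(xₙ)]

x_0 = 2.0000, f(x_0) = 7.000000, coefficient = 1
x_1 = 3.1250, f(x_1) = 9.250000, coefficient = 4
x_2 = 4.2500, f(x_2) = 11.500000, coefficient = 1

I ≈ (1.125000/3) × 55.500000 = 20.812500
Exact value: 20.812500
Error: 0.000000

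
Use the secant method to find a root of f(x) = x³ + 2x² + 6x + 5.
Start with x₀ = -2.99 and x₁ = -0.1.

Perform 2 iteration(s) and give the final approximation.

f(x) = x³ + 2x² + 6x + 5
x₀ = -2.99, x₁ = -0.1

Secant formula: x_{n+1} = x_n - f(x_n)(x_n - x_{n-1})/(f(x_n) - f(x_{n-1}))

Iteration 1:
  f(-2.990000) = -21.790699
  f(-0.100000) = 4.419000
  x_2 = -0.100000 - 4.419000×(-0.100000 - (-2.990000))/(4.419000 - (-21.790699))
       = -0.587259
Iteration 2:
  f(-0.100000) = 4.419000
  f(-0.587259) = 1.963663
  x_3 = -0.587259 - 1.963663×(-0.587259 - (-0.100000))/(1.963663 - 4.419000)
       = -0.976946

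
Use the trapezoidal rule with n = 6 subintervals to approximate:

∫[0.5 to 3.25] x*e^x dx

f(x) = x*e^x
a = 0.5, b = 3.25, n = 6
h = (b - a)/n = 0.458333

Trapezoidal rule: (h/2)[f(x₀) + 2f(x₁) + 2f(x₂) + ... + f(xₙ)]

x_0 = 0.5000, f(x_0) = 0.824361, coefficient = 1
x_1 = 0.9583, f(x_1) = 2.498708, coefficient = 2
x_2 = 1.4167, f(x_2) = 5.841417, coefficient = 2
x_3 = 1.8750, f(x_3) = 12.226536, coefficient = 2
x_4 = 2.3333, f(x_4) = 24.061937, coefficient = 2
x_5 = 2.7917, f(x_5) = 45.526995, coefficient = 2
x_6 = 3.2500, f(x_6) = 83.818605, coefficient = 1

I ≈ (0.458333/2) × 264.954150 = 60.718659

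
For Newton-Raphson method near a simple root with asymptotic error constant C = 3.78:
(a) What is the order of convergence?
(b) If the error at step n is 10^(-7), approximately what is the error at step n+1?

(a) Newton-Raphson has quadratic (order 2) convergence near simple roots.
    This means |e_{n+1}| ≈ C|e_n|².

(b) With |e_n| = 10^(-7) and C = 3.78:
    |e_{n+1}| ≈ 3.78 × (10^(-7))² = 3.78 × 10^(-14)

(a) 2 (quadratic); (b) |e_{n+1}| ≈ 3.780e-14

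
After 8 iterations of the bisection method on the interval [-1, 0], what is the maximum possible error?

Bisection error bound: |error| ≤ (b-a)/2^n
|error| ≤ (0 - (-1))/2^8 = 1/2^8
|error| ≤ 0.0039062500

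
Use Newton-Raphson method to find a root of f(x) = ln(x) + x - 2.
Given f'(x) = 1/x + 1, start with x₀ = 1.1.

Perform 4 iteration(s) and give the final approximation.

f(x) = ln(x) + x - 2
f'(x) = 1/x + 1
x₀ = 1.1

Newton-Raphson formula: x_{n+1} = x_n - f(x_n)/f'(x_n)

Iteration 1:
  f(1.100000) = -0.804690
  f'(1.100000) = 1.909091
  x_1 = 1.100000 - (-0.804690)/1.909091 = 1.521504
Iteration 2:
  f(1.521504) = -0.058796
  f'(1.521504) = 1.657244
  x_2 = 1.521504 - (-0.058796)/1.657244 = 1.556983
Iteration 3:
  f(1.556983) = -0.000268
  f'(1.556983) = 1.642268
  x_3 = 1.556983 - (-0.000268)/1.642268 = 1.557146
Iteration 4:
  f(1.557146) = 0.000000
  f'(1.557146) = 1.642201
  x_4 = 1.557146 - 0.000000/1.642201 = 1.557146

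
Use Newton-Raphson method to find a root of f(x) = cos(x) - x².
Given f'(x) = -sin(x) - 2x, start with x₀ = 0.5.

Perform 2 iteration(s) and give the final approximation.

f(x) = cos(x) - x²
f'(x) = -sin(x) - 2x
x₀ = 0.5

Newton-Raphson formula: x_{n+1} = x_n - f(x_n)/f'(x_n)

Iteration 1:
  f(0.500000) = 0.627583
  f'(0.500000) = -1.479426
  x_1 = 0.500000 - 0.627583/(-1.479426) = 0.924207
Iteration 2:
  f(0.924207) = -0.251691
  f'(0.924207) = -2.646557
  x_2 = 0.924207 - (-0.251691)/(-2.646557) = 0.829106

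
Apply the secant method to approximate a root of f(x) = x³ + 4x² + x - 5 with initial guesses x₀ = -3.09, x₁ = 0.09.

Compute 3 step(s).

f(x) = x³ + 4x² + x - 5
x₀ = -3.09, x₁ = 0.09

Secant formula: x_{n+1} = x_n - f(x_n)(x_n - x_{n-1})/(f(x_n) - f(x_{n-1}))

Iteration 1:
  f(-3.090000) = 0.598771
  f(0.090000) = -4.876871
  x_2 = 0.090000 - (-4.876871)×(0.090000 - (-3.090000))/(-4.876871 - 0.598771)
       = -2.742261
Iteration 2:
  f(0.090000) = -4.876871
  f(-2.742261) = 1.715930
  x_3 = -2.742261 - 1.715930×(-2.742261 - 0.090000)/(1.715930 - (-4.876871))
       = -2.005100
Iteration 3:
  f(-2.742261) = 1.715930
  f(-2.005100) = 1.015246
  x_4 = -2.005100 - 1.015246×(-2.005100 - (-2.742261))/(1.015246 - 1.715930)
       = -0.936998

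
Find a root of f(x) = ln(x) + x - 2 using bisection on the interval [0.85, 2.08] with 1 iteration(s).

f(x) = ln(x) + x - 2
Initial interval: [0.85, 2.08]

Iteration 1:
  c_1 = (0.850000 + 2.080000)/2 = 1.465000
  f(c_1) = f(1.465000) = -0.153145
  f(a) × f(c) ≥ 0, new interval: [1.465000, 2.080000]

After 1 iteration(s), the approximation is c_1 = 1.465000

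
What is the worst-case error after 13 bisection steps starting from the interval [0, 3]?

Bisection error bound: |error| ≤ (b-a)/2^n
|error| ≤ (3 - 0)/2^13 = 3/2^13
|error| ≤ 0.0003662109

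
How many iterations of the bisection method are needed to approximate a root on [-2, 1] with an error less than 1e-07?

We need (b-a)/2^n ≤ 1e-07
(1 - (-2))/2^n ≤ 1e-07
3/2^n ≤ 1e-07
2^n ≥ 30000000
n ≥ log₂(30000000) = 24.84
n ≥ 25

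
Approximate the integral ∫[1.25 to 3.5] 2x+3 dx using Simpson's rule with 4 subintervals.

f(x) = 2x+3
a = 1.25, b = 3.5, n = 4
h = (b - a)/n = 0.562500

Simpson's rule: (h/3)[f(x₀) + 4f(x₁) + 2f(x₂) + ... + f(xₙ)]

x_0 = 1.2500, f(x_0) = 5.500000, coefficient = 1
x_1 = 1.8125, f(x_1) = 6.625000, coefficient = 4
x_2 = 2.3750, f(x_2) = 7.750000, coefficient = 2
x_3 = 2.9375, f(x_3) = 8.875000, coefficient = 4
x_4 = 3.5000, f(x_4) = 10.000000, coefficient = 1

I ≈ (0.562500/3) × 93.000000 = 17.437500
Exact value: 17.437500
Error: 0.000000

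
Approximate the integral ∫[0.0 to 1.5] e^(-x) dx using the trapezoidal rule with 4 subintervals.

f(x) = e^(-x)
a = 0.0, b = 1.5, n = 4
h = (b - a)/n = 0.375000

Trapezoidal rule: (h/2)[f(x₀) + 2f(x₁) + 2f(x₂) + ... + f(xₙ)]

x_0 = 0.0000, f(x_0) = 1.000000, coefficient = 1
x_1 = 0.3750, f(x_1) = 0.687289, coefficient = 2
x_2 = 0.7500, f(x_2) = 0.472367, coefficient = 2
x_3 = 1.1250, f(x_3) = 0.324652, coefficient = 2
x_4 = 1.5000, f(x_4) = 0.223130, coefficient = 1

I ≈ (0.375000/2) × 4.191747 = 0.785953
Exact value: 0.776870
Error: 0.009083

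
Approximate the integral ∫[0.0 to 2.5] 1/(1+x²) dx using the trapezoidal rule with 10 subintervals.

f(x) = 1/(1+x²)
a = 0.0, b = 2.5, n = 10
h = (b - a)/n = 0.250000

Trapezoidal rule: (h/2)[f(x₀) + 2f(x₁) + 2f(x₂) + ... + f(xₙ)]

x_0 = 0.0000, f(x_0) = 1.000000, coefficient = 1
x_1 = 0.2500, f(x_1) = 0.941176, coefficient = 2
x_2 = 0.5000, f(x_2) = 0.800000, coefficient = 2
x_3 = 0.7500, f(x_3) = 0.640000, coefficient = 2
x_4 = 1.0000, f(x_4) = 0.500000, coefficient = 2
x_5 = 1.2500, f(x_5) = 0.390244, coefficient = 2
x_6 = 1.5000, f(x_6) = 0.307692, coefficient = 2
x_7 = 1.7500, f(x_7) = 0.246154, coefficient = 2
x_8 = 2.0000, f(x_8) = 0.200000, coefficient = 2
x_9 = 2.2500, f(x_9) = 0.164948, coefficient = 2
x_10 = 2.5000, f(x_10) = 0.137931, coefficient = 1

I ≈ (0.250000/2) × 9.518361 = 1.189795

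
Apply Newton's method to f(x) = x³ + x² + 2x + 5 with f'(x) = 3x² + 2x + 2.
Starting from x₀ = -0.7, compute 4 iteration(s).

f(x) = x³ + x² + 2x + 5
f'(x) = 3x² + 2x + 2
x₀ = -0.7

Newton-Raphson formula: x_{n+1} = x_n - f(x_n)/f'(x_n)

Iteration 1:
  f(-0.700000) = 3.747000
  f'(-0.700000) = 2.070000
  x_1 = -0.700000 - 3.747000/2.070000 = -2.510145
Iteration 2:
  f(-2.510145) = -9.535453
  f'(-2.510145) = 15.882193
  x_2 = -2.510145 - (-9.535453)/15.882193 = -1.909759
Iteration 3:
  f(-1.909759) = -2.137568
  f'(-1.909759) = 9.122016
  x_3 = -1.909759 - (-2.137568)/9.122016 = -1.675428
Iteration 4:
  f(-1.675428) = -0.246821
  f'(-1.675428) = 7.070320
  x_4 = -1.675428 - (-0.246821)/7.070320 = -1.640518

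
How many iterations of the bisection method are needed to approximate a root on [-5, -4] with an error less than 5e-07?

We need (b-a)/2^n ≤ 5e-07
(-4 - (-5))/2^n ≤ 5e-07
1/2^n ≤ 5e-07
2^n ≥ 2000000
n ≥ log₂(2000000) = 20.93
n ≥ 21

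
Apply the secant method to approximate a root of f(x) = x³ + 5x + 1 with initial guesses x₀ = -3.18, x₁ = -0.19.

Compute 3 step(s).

f(x) = x³ + 5x + 1
x₀ = -3.18, x₁ = -0.19

Secant formula: x_{n+1} = x_n - f(x_n)(x_n - x_{n-1})/(f(x_n) - f(x_{n-1}))

Iteration 1:
  f(-3.180000) = -47.057432
  f(-0.190000) = 0.043141
  x_2 = -0.190000 - 0.043141×(-0.190000 - (-3.180000))/(0.043141 - (-47.057432))
       = -0.192739
Iteration 2:
  f(-0.190000) = 0.043141
  f(-0.192739) = 0.029147
  x_3 = -0.192739 - 0.029147×(-0.192739 - (-0.190000))/(0.029147 - 0.043141)
       = -0.198443
Iteration 3:
  f(-0.192739) = 0.029147
  f(-0.198443) = -0.000028
  x_4 = -0.198443 - (-0.000028)×(-0.198443 - (-0.192739))/(-0.000028 - 0.029147)
       = -0.198437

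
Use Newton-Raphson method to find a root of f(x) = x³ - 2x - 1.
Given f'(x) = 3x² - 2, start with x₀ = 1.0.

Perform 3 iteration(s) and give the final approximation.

f(x) = x³ - 2x - 1
f'(x) = 3x² - 2
x₀ = 1.0

Newton-Raphson formula: x_{n+1} = x_n - f(x_n)/f'(x_n)

Iteration 1:
  f(1.000000) = -2.000000
  f'(1.000000) = 1.000000
  x_1 = 1.000000 - (-2.000000)/1.000000 = 3.000000
Iteration 2:
  f(3.000000) = 20.000000
  f'(3.000000) = 25.000000
  x_2 = 3.000000 - 20.000000/25.000000 = 2.200000
Iteration 3:
  f(2.200000) = 5.248000
  f'(2.200000) = 12.520000
  x_3 = 2.200000 - 5.248000/12.520000 = 1.780831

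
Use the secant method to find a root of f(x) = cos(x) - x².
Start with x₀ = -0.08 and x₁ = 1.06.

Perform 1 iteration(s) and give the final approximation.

f(x) = cos(x) - x²
x₀ = -0.08, x₁ = 1.06

Secant formula: x_{n+1} = x_n - f(x_n)(x_n - x_{n-1})/(f(x_n) - f(x_{n-1}))

Iteration 1:
  f(-0.080000) = 0.990402
  f(1.060000) = -0.634728
  x_2 = 1.060000 - (-0.634728)×(1.060000 - (-0.080000))/(-0.634728 - 0.990402)
       = 0.614749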